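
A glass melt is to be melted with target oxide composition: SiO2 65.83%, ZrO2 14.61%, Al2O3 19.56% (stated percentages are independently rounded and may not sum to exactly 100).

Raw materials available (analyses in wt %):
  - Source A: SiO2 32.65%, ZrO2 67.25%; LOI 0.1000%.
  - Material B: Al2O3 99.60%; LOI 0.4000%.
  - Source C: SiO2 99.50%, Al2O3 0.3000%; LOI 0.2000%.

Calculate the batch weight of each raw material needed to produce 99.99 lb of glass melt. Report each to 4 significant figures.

All internal work holds full precision throughout; the intermediate values are displayed, with 4-significant-digit rounding, in the printout — a single rounding completes each reported value — the derived quantities are carried in exact precision (totals, ignition loss, net glass mass, the three compositions, yield) starting from the weights for 99.99 lb of glass, as set out in problem or answer.
Target oxide masses per 99.99 lb glass melt:
  SiO2: 65.83% × 99.99 = 65.82 lb
  ZrO2: 14.61% × 99.99 = 14.61 lb
  Al2O3: 19.56% × 99.99 = 19.56 lb
Verifying the oxide balance applying the batch weights above, versus the basis set out (each sum matches its target mass once rounding is allowed for):
  SiO2: 21.72·0.3265 + 59.03·0.9950 = 65.83 lb (target 65.82 lb)
  ZrO2: 21.72·0.6725 = 14.61 lb (target 14.61 lb)
  Al2O3: 19.46·0.9960 + 59.03·0.003000 = 19.56 lb (target 19.56 lb)
Auditing the glass mass value: total batch − LOI = 99.99 lb (the targets, summed, come to 99.99 lb; stated basis 99.99 lb — differing by rounding only).
Batch grand total — Σ batch = 100.2 lb; Σ batch·LOI gives LOI loss = 0.2176 lb; yield = glass ÷ total batch = 99.78%.

Batch per 99.99 lb glass melt:
  Source A: 21.72 lb
  Material B: 19.46 lb
  Source C: 59.03 lb
Total batch = 100.2 lb; LOI loss = 0.2176 lb; yield = 99.78%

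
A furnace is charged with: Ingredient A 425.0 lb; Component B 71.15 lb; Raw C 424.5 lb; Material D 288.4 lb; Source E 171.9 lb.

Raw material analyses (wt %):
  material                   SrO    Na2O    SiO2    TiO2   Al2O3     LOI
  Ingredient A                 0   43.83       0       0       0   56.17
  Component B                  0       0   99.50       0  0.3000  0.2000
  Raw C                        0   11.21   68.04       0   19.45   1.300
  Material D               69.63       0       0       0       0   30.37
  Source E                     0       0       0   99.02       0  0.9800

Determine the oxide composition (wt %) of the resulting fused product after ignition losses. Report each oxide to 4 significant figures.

Glass mass = 1047 lb (batch 1381 − LOI 333.7).
Composition: SrO 19.17%, Na2O 22.33%, SiO2 34.34%, TiO2 16.25%, Al2O3 7.904%

The working math maintains full float precision through the solve. Intermediates are printed rounded to four significant digits — each reported result is rounded once only — the derived quantities are recomputed using the weight values on 1047 lb of glass at full float precision (glass mass, five oxide percentages, LOI, the totals, the yield), precisely as stated by the question or the answer.
Delivered oxide masses:
  SrO: 288.4·0.6963 = 200.8 lb
  Na2O: 425.0·0.4383 + 424.5·0.1121 = 233.9 lb
  SiO2: 71.15·0.9950 + 424.5·0.6804 = 359.6 lb
  TiO2: 171.9·0.9902 = 170.2 lb
  Al2O3: 71.15·0.003000 + 424.5·0.1945 = 82.78 lb
LOI: 425.0·0.5617 + 71.15·0.002000 + 424.5·0.01300 + 288.4·0.3037 + 171.9·0.009800 = 333.7 lb
Glass mass = batch − LOI = 1381 − 333.7 = 1047 lb (the oxide masses sum to this)
each wt % is 100 × oxide ÷ glass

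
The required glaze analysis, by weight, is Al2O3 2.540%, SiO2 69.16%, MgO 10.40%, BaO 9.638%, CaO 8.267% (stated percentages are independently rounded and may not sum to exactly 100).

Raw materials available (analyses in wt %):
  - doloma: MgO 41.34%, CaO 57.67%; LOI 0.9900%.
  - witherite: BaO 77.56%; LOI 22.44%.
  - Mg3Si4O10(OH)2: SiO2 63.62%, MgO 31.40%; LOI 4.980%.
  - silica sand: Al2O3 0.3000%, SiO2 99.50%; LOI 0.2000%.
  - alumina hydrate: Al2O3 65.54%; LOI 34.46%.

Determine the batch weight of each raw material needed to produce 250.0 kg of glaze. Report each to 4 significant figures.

Batch per 250.0 kg glaze:
  doloma: 35.84 kg
  witherite: 31.07 kg
  Mg3Si4O10(OH)2: 35.62 kg
  silica sand: 151.0 kg
  alumina hydrate: 8.998 kg
Total batch = 262.5 kg; LOI loss = 12.50 kg; yield = 95.24%

All internal work holds exact precision at every stage — values along the way are displayed with 4-significant-figure rounding between the steps. Each reported result takes exactly one rounding — derived quantities, which include the five compositions, the yield, the totals, glass mass, LOI, are carried in exact precision, as given in problem or answer, from the batch weights per 250.0 kg of glass.
Oxide mass targets, per 250.0 kg glaze:
  Al2O3: 2.540% × 250.0 = 6.350 kg
  SiO2: 69.16% × 250.0 = 172.9 kg
  MgO: 10.40% × 250.0 = 26.00 kg
  BaO: 9.638% × 250.0 = 24.10 kg
  CaO: 8.267% × 250.0 = 20.67 kg
Oxide-by-oxide audit from the weights as reported, under the basis named above (delivered sums recover each target modulo rounding of the values):
  Al2O3: 151.0·0.003000 + 8.998·0.6554 = 6.350 kg (target 6.350 kg)
  SiO2: 35.62·0.6362 + 151.0·0.9950 = 172.9 kg (target 172.9 kg)
  MgO: 35.84·0.4134 + 35.62·0.3140 = 26.00 kg (target 26.00 kg)
  BaO: 31.07·0.7756 = 24.10 kg (target 24.10 kg)
  CaO: 35.84·0.5767 = 20.67 kg (target 20.67 kg)
Glass mass check: Σ batch − LOI loss = 250.0 kg (per-oxide target masses sum to 250.0 kg; basis as stated: 250.0 kg — deltas are rounding alone).
Total batch = Σ batch = 262.5 kg; the LOI term Σ batch·LOI equals 12.50 kg; yield: glass divided by total = 95.24%.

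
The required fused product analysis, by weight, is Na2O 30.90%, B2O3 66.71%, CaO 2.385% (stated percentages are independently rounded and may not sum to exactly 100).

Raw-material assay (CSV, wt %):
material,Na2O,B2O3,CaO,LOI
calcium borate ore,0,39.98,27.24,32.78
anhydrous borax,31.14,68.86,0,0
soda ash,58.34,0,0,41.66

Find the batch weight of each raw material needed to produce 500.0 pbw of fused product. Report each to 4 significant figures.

Exact precision is carried in all steps; the intermediate values appear (rounded to four significant figures) between the steps. A single rounding yields each reported result; derived quantities, which include the totals, glass mass, yield, LOI, three oxide percentages, are rebuilt at full float precision, precisely as stated by question or answer, using the weight values at 500.0 pbw of glass.
Target masses of each oxide per 500.0 pbw fused product:
  Na2O: 30.90% × 500.0 = 154.5 pbw
  B2O3: 66.71% × 500.0 = 333.6 pbw
  CaO: 2.385% × 500.0 = 11.92 pbw
Verifying the oxide balance given the weights on record, on the stated basis (sums match the target masses up to rounding of the answer):
  Na2O: 459.0·0.3114 + 19.84·0.5834 = 154.5 pbw (target 154.5 pbw)
  B2O3: 43.78·0.3998 + 459.0·0.6886 = 333.6 pbw (target 333.6 pbw)
  CaO: 43.78·0.2724 = 11.93 pbw (target 11.92 pbw)
Mass balance on the glass: Σ batch − LOI loss = 500.0 pbw (per-oxide target masses sum to 500.0 pbw; against the stated basis, 500.0 pbw — deltas are rounding alone).
Total batch = Σ batch = 522.6 pbw; LOI removed, Σ of batch·LOI: 22.62 pbw; the yield ratio, glass ÷ batch: 95.67%.

Batch per 500.0 pbw fused product:
  calcium borate ore: 43.78 pbw
  anhydrous borax: 459.0 pbw
  soda ash: 19.84 pbw
Total batch = 522.6 pbw; LOI loss = 22.62 pbw; yield = 95.67%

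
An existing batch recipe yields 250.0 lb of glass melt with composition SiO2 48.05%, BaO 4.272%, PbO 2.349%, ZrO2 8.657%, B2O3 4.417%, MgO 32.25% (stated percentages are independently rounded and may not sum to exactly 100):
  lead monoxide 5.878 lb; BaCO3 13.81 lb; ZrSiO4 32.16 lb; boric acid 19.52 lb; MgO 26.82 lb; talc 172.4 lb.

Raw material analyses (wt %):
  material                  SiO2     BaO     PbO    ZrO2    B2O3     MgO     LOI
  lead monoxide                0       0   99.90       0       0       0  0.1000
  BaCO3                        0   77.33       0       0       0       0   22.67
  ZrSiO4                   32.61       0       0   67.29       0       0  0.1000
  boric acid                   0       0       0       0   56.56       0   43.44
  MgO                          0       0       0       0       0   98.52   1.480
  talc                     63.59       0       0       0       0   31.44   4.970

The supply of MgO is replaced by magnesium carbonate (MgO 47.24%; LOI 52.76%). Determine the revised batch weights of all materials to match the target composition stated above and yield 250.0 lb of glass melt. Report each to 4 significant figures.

All arithmetic maintains full precision at each step — intermediates are displayed, with 4-significant-figure rounding, in the working. Every reported value is rounded only once. All derived quantities are re-derived from the batch weights per 250.0 lb of glass in exact precision (yield, totals, the six compositions, glass mass, LOI) exactly as printed in either problem or answer.
Per-oxide target masses for 250.0 lb glass melt:
  SiO2: 48.05% × 250.0 = 120.1 lb
  BaO: 4.272% × 250.0 = 10.68 lb
  PbO: 2.349% × 250.0 = 5.872 lb
  ZrO2: 8.657% × 250.0 = 21.64 lb
  B2O3: 4.417% × 250.0 = 11.04 lb
  MgO: 32.25% × 250.0 = 80.62 lb
A balance pass over the oxides, given the weights on record, at the basis given (sum by sum, the targets are met inside rounding margins):
  SiO2: 32.16·0.3261 + 172.4·0.6359 = 120.1 lb (target 120.1 lb)
  BaO: 13.81·0.7733 = 10.68 lb (target 10.68 lb)
  PbO: 5.878·0.9990 = 5.872 lb (target 5.872 lb)
  ZrO2: 32.16·0.6729 = 21.64 lb (target 21.64 lb)
  B2O3: 19.52·0.5656 = 11.04 lb (target 11.04 lb)
  MgO: 55.92·0.4724 + 172.4·0.3144 = 80.62 lb (target 80.62 lb)
Auditing the glass mass value: batch total minus LOI = 250.0 lb (the targets, summed, come to 250.0 lb; stated basis 250.0 lb — differing by rounding only).
Adding the batch up: Σ batch = 299.7 lb; Σ batch·LOI gives LOI loss = 49.72 lb; yield = glass ÷ total batch = 83.41%.

Revised batch per 250.0 lb glass melt:
  lead monoxide: 5.878 lb
  BaCO3: 13.81 lb
  ZrSiO4: 32.16 lb
  boric acid: 19.52 lb
  magnesium carbonate: 55.92 lb
  talc: 172.4 lb
Total batch = 299.7 lb; LOI loss = 49.72 lb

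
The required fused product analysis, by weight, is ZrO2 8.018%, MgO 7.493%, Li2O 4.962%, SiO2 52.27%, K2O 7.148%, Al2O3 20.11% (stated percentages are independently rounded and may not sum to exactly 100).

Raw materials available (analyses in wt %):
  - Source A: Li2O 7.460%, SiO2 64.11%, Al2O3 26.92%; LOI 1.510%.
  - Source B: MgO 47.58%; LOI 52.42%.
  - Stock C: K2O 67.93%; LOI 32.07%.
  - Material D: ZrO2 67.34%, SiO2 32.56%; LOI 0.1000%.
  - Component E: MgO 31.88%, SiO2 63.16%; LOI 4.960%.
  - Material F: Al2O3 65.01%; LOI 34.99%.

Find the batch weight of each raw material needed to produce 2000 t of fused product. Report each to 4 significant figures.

The whole derivation keeps exact precision from start to finish. The intermediate values are displayed (rounded to 4 significant figures) alongside each step — every reported value carries a single rounding. The derived quantities (net glass mass, yield, six oxide percentages, totals, LOI) are recomputed in full precision using the weight values on 2000 t of glass, as they appear in the problem or answer text.
Per-oxide target masses for 2000 t fused product:
  ZrO2: 8.018% × 2000 = 160.4 t
  MgO: 7.493% × 2000 = 149.9 t
  Li2O: 4.962% × 2000 = 99.24 t
  SiO2: 52.27% × 2000 = 1045 t
  K2O: 7.148% × 2000 = 143.0 t
  Al2O3: 20.11% × 2000 = 402.2 t
Verifying the oxide balance on the weights just shown, per the basis as stated (target by target, the sums agree net of answer rounding effects):
  ZrO2: 238.1·0.6734 = 160.3 t (target 160.4 t)
  MgO: 193.0·0.4758 + 182.1·0.3188 = 149.9 t (target 149.9 t)
  Li2O: 1330·0.07460 = 99.22 t (target 99.24 t)
  SiO2: 1330·0.6411 + 238.1·0.3256 + 182.1·0.6316 = 1045 t (target 1045 t)
  K2O: 210.5·0.6793 = 143.0 t (target 143.0 t)
  Al2O3: 1330·0.2692 + 67.81·0.6501 = 402.1 t (target 402.2 t)
Glass-mass bookkeeping: total charge less LOI = 2000 t (targets for the oxides total 2000 t; the stated basis being 2000 t — deltas are rounding alone).
Total batch = Σ batch = 2222 t; LOI loss = Σ batch·LOI = 221.8 t; the yield ratio, glass ÷ batch: 90.02%.

Batch per 2000 t fused product:
  Source A: 1330 t
  Source B: 193.0 t
  Stock C: 210.5 t
  Material D: 238.1 t
  Component E: 182.1 t
  Material F: 67.81 t
Total batch = 2222 t; LOI loss = 221.8 t; yield = 90.02%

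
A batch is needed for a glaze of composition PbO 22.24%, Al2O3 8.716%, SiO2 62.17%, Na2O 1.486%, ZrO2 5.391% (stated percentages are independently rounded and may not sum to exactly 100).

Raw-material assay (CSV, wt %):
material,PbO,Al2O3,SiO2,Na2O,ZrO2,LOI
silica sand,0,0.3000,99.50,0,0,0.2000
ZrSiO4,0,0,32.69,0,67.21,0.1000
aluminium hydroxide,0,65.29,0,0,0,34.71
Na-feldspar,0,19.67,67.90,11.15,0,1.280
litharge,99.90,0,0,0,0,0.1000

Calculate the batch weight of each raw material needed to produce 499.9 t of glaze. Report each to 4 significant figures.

All internal work carries full float precision at every stage. Working values are shown rounded to four significant digits at each printed step — a single rounding produces each reported result. The derived quantities, including the totals, the yield, five oxide percentages, ignition loss, net glass mass, are re-derived using the weight values per 499.9 t of glass at full float precision exactly as printed in the problem or the answer.
Per-oxide target masses for 499.9 t glaze:
  PbO: 22.24% × 499.9 = 111.2 t
  Al2O3: 8.716% × 499.9 = 43.57 t
  SiO2: 62.17% × 499.9 = 310.8 t
  Na2O: 1.486% × 499.9 = 7.429 t
  ZrO2: 5.391% × 499.9 = 26.95 t
Sums-versus-targets review working from each reported weight, at the basis given (oxide sums agree with the targets exact up to rounding of places):
  PbO: 111.3·0.9990 = 111.2 t (target 111.2 t)
  Al2O3: 253.7·0.003000 + 45.50·0.6529 + 66.62·0.1967 = 43.57 t (target 43.57 t)
  SiO2: 253.7·0.9950 + 40.10·0.3269 + 66.62·0.6790 = 310.8 t (target 310.8 t)
  Na2O: 66.62·0.1115 = 7.428 t (target 7.429 t)
  ZrO2: 40.10·0.6721 = 26.95 t (target 26.95 t)
Glass-mass closure: total batch − LOI = 499.9 t (the targets, summed, come to 499.9 t; versus the stated basis of 499.9 t — a pure rounding effect).
Total batch = Σ batch = 517.2 t; LOI loss = Σ batch·LOI = 17.30 t; yield: glass divided by total = 96.65%.

Batch per 499.9 t glaze:
  silica sand: 253.7 t
  ZrSiO4: 40.10 t
  aluminium hydroxide: 45.50 t
  Na-feldspar: 66.62 t
  litharge: 111.3 t
Total batch = 517.2 t; LOI loss = 17.30 t; yield = 96.65%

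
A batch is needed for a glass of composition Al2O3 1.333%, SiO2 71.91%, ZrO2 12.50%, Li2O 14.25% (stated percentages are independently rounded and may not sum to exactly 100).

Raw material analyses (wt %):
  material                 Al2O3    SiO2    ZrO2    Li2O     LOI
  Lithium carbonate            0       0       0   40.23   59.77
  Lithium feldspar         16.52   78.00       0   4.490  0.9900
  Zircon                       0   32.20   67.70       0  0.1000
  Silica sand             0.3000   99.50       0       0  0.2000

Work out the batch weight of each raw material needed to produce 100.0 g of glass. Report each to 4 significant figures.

Batch per 100.0 g glass:
  Lithium carbonate: 34.64 g
  Lithium feldspar: 6.964 g
  Zircon: 18.46 g
  Silica sand: 60.84 g
Total batch = 120.9 g; LOI loss = 20.91 g; yield = 82.70%

The intermediate values are printed, rounded to 4 significant digits, alongside each step; the working math maintains full float precision from start to finish — every reported result receives exactly one rounding — derived quantities, which include the four compositions, glass mass, totals, LOI, yield, are re-derived at full float precision, as quoted within problem or answer, from the weighed amounts on 100.0 g of glass.
Target masses of each oxide per 100.0 g glass:
  Al2O3: 1.333% × 100.0 = 1.333 g
  SiO2: 71.91% × 100.0 = 71.91 g
  ZrO2: 12.50% × 100.0 = 12.50 g
  Li2O: 14.25% × 100.0 = 14.25 g
Sums-versus-targets review on the weights just shown, versus the basis set out (oxide sums agree with the targets inside rounding margins):
  Al2O3: 6.964·0.1652 + 60.84·0.003000 = 1.333 g (target 1.333 g)
  SiO2: 6.964·0.7800 + 18.46·0.3220 + 60.84·0.9950 = 71.91 g (target 71.91 g)
  ZrO2: 18.46·0.6770 = 12.50 g (target 12.50 g)
  Li2O: 34.64·0.4023 + 6.964·0.04490 = 14.25 g (target 14.25 g)
Glass-mass closure: total charge less LOI = 99.99 g (oxide target masses add up to 99.99 g; basis as stated: 100.0 g — a pure rounding effect).
Adding the batch up: Σ batch = 120.9 g; LOI removed, Σ of batch·LOI: 20.91 g; the yield ratio, glass ÷ batch: 82.70%.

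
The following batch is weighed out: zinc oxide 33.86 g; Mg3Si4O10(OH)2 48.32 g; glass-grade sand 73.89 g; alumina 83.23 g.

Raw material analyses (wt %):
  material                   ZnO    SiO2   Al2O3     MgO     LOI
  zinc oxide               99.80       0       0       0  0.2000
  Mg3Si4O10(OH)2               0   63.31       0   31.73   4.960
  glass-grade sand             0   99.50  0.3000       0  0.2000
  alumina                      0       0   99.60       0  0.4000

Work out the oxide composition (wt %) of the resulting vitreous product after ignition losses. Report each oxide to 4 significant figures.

Mid-chain values are printed rounded to four significant digits within the worked lines; each numeric step holds full precision at every stage — each reported result receives exactly one rounding; derived quantities are rebuilt in full float precision (LOI, four oxide percentages, yield, the totals, net glass mass) from the batch weights per 236.4 g of glass precisely as stated by question or answer.
Mass of each oxide from the mix:
  ZnO: 33.86·0.9980 = 33.79 g
  SiO2: 48.32·0.6331 + 73.89·0.9950 = 104.1 g
  Al2O3: 73.89·0.003000 + 83.23·0.9960 = 83.12 g
  MgO: 48.32·0.3173 = 15.33 g
LOI: 33.86·0.002000 + 48.32·0.04960 + 73.89·0.002000 + 83.23·0.004000 = 2.945 g
Net of LOI, the glass mass = 239.3 − 2.945 = 236.4 g (consistent with Σ oxide mass)
each wt % is 100 × oxide ÷ glass

Glass mass = 236.4 g (batch 239.3 − LOI 2.945).
Composition: ZnO 14.30%, SiO2 44.05%, Al2O3 35.17%, MgO 6.487%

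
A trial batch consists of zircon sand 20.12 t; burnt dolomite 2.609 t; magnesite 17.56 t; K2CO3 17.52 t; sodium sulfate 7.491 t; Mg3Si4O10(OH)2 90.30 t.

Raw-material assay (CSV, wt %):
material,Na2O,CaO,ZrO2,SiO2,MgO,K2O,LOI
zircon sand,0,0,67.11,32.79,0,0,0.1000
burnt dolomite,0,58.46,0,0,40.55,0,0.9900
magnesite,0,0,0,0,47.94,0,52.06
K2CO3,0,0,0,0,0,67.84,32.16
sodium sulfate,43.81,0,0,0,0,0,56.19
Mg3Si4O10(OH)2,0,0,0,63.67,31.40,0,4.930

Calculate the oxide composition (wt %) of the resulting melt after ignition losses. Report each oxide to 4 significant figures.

Glass mass = 132.1 t (batch 155.6 − LOI 23.48).
Composition: Na2O 2.484%, CaO 1.154%, ZrO2 10.22%, SiO2 48.51%, MgO 28.63%, K2O 8.996%

The working math runs at full float precision at every stage — mid-chain values are printed, with 4-significant-figure rounding, on the page — each reported result takes a single rounding — all derived quantities, including six oxide percentages, yield, LOI, the totals, net glass mass, are computed using the weight values on 132.1 t of glass in full precision as they appear in the question or the answer.
Per-oxide mass from batch:
  Na2O: 7.491·0.4381 = 3.282 t
  CaO: 2.609·0.5846 = 1.525 t
  ZrO2: 20.12·0.6711 = 13.50 t
  SiO2: 20.12·0.3279 + 90.30·0.6367 = 64.09 t
  MgO: 2.609·0.4055 + 17.56·0.4794 + 90.30·0.3140 = 37.83 t
  K2O: 17.52·0.6784 = 11.89 t
LOI: 20.12·0.001000 + 2.609·0.009900 + 17.56·0.5206 + 17.52·0.3216 + 7.491·0.5619 + 90.30·0.04930 = 23.48 t
The glass mass, total less LOI, = 155.6 − 23.48 = 132.1 t (matching Σ of the oxides)
percent share: oxide ÷ glass, ×100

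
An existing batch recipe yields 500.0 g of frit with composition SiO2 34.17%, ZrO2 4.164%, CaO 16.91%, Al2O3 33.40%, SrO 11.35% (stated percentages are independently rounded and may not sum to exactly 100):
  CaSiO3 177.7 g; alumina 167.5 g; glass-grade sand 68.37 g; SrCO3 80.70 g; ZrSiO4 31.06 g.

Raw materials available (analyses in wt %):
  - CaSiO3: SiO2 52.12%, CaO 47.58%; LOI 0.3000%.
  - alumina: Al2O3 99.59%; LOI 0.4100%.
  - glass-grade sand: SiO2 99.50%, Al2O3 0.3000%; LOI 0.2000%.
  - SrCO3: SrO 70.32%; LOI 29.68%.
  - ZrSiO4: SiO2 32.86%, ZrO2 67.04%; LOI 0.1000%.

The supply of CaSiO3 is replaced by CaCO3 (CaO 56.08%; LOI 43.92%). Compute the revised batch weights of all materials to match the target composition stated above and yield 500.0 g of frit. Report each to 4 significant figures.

Revised batch per 500.0 g frit:
  CaCO3: 150.8 g
  alumina: 167.2 g
  glass-grade sand: 161.5 g
  SrCO3: 80.70 g
  ZrSiO4: 31.06 g
Total batch = 591.3 g; LOI loss = 91.22 g

The intermediate values are shown (rounded to 4 significant digits) when written out — each numeric step carries full float precision at every stage; each reported figure carries a single rounding; derived quantities (the five compositions, the totals, LOI, yield, net glass mass) are rebuilt starting from the weights on 500.0 g of glass at full float precision as they appear in either problem or answer.
Oxide mass targets, per 500.0 g frit:
  SiO2: 34.17% × 500.0 = 170.8 g
  ZrO2: 4.164% × 500.0 = 20.82 g
  CaO: 16.91% × 500.0 = 84.55 g
  Al2O3: 33.40% × 500.0 = 167.0 g
  SrO: 11.35% × 500.0 = 56.75 g
Balance tally, oxide-wise, from the weights as reported, relative to the basis at hand (sum by sum, the targets are met given rounding of the digits):
  SiO2: 161.5·0.9950 + 31.06·0.3286 = 170.9 g (target 170.8 g)
  ZrO2: 31.06·0.6704 = 20.82 g (target 20.82 g)
  CaO: 150.8·0.5608 = 84.57 g (target 84.55 g)
  Al2O3: 167.2·0.9959 + 161.5·0.003000 = 167.0 g (target 167.0 g)
  SrO: 80.70·0.7032 = 56.75 g (target 56.75 g)
Auditing the glass mass value: total charge less LOI = 500.0 g (the targets, summed, come to 500.0 g; the stated basis being 500.0 g — differing by rounding only).
Adding the batch up: Σ batch = 591.3 g; LOI removed, Σ of batch·LOI: 91.22 g; yield = glass ÷ total batch = 84.57%.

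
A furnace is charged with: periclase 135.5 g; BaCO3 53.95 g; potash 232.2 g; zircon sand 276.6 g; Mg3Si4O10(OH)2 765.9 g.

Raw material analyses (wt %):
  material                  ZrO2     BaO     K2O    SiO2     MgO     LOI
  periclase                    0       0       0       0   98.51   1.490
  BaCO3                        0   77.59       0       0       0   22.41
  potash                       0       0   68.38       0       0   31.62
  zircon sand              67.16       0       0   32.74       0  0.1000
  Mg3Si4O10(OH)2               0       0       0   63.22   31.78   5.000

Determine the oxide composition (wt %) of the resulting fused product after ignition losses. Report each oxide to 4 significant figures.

Glass mass = 1338 g (batch 1464 − LOI 126.1).
Composition: ZrO2 13.88%, BaO 3.128%, K2O 11.87%, SiO2 42.96%, MgO 28.17%

Values along the way are displayed, with 4-significant-digit rounding, alongside each step — all arithmetic carries full float precision all the way through. Every reported number takes a single rounding. Derived quantities (the five compositions, totals, yield, glass mass, ignition loss) are recomputed at full float precision using the weight values on 1338 g of glass precisely as stated by question or answer.
Oxide-by-oxide delivered mass:
  ZrO2: 276.6·0.6716 = 185.8 g
  BaO: 53.95·0.7759 = 41.86 g
  K2O: 232.2·0.6838 = 158.8 g
  SiO2: 276.6·0.3274 + 765.9·0.6322 = 574.8 g
  MgO: 135.5·0.9851 + 765.9·0.3178 = 376.9 g
LOI: 135.5·0.01490 + 53.95·0.2241 + 232.2·0.3162 + 276.6·0.001000 + 765.9·0.05000 = 126.1 g
Glass = total batch minus LOI = 1464 − 126.1 = 1338 g (matching Σ of the oxides)
percent by weight: oxide/glass ×100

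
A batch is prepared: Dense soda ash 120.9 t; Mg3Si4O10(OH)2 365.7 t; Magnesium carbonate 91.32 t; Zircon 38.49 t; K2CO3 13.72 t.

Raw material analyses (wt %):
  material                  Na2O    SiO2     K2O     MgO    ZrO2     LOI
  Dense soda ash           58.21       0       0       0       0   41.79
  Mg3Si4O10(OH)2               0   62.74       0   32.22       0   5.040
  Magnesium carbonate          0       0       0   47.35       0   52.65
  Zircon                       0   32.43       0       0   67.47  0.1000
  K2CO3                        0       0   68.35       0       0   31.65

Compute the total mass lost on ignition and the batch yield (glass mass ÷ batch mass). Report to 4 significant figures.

Every computation keeps full float precision through the solve — mid-chain values appear (rounded to 4 significant figures) within the worked lines — each reported number receives exactly one rounding; derived quantities, including yield, totals, ignition loss, net glass mass, the five compositions, are recomputed using the weight values at 508.7 t of glass at exact precision exactly as printed in problem or answer.
Each material's LOI contribution:
  Dense soda ash: 120.9 × 0.4179 = 50.52 t
  Mg3Si4O10(OH)2: 365.7 × 0.05040 = 18.43 t
  Magnesium carbonate: 91.32 × 0.5265 = 48.08 t
  Zircon: 38.49 × 0.001000 = 0.03849 t
  K2CO3: 13.72 × 0.3165 = 4.342 t
Total LOI = 121.4 t
Glass = batch − LOI = 630.1 − 121.4 = 508.7 t

LOI loss = 121.4 t; glass = 508.7 t; yield = 80.73%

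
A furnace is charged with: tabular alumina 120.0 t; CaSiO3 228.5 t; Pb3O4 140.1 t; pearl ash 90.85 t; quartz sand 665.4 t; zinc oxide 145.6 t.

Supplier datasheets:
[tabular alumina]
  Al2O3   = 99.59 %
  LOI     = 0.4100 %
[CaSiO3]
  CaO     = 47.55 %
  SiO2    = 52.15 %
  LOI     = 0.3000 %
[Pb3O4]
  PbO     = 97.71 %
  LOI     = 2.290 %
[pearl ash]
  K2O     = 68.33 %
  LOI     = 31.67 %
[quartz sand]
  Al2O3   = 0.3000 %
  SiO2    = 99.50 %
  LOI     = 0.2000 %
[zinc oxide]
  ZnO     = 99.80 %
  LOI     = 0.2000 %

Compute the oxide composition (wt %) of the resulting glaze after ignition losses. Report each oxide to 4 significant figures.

Glass mass = 1356 t (batch 1390 − LOI 34.78).
Composition: PbO 10.10%, K2O 4.579%, ZnO 10.72%, CaO 8.015%, Al2O3 8.963%, SiO2 57.63%

In-progress results are printed rounded to four significant figures — all internal work runs at full float precision at each step; a single rounding finalizes every reported figure — all derived quantities (totals, six oxide percentages, ignition loss, net glass mass, yield) are re-derived from the batch weights at 1356 t of glass at full precision as quoted within the problem or the answer.
What the batch supplies per oxide:
  PbO: 140.1·0.9771 = 136.9 t
  K2O: 90.85·0.6833 = 62.08 t
  ZnO: 145.6·0.9980 = 145.3 t
  CaO: 228.5·0.4755 = 108.7 t
  Al2O3: 120.0·0.9959 + 665.4·0.003000 = 121.5 t
  SiO2: 228.5·0.5215 + 665.4·0.9950 = 781.2 t
LOI: 120.0·0.004100 + 228.5·0.003000 + 140.1·0.02290 + 90.85·0.3167 + 665.4·0.002000 + 145.6·0.002000 = 34.78 t
The glass mass, total less LOI, = 1390 − 34.78 = 1356 t (= the summed oxide contributions)
wt %: oxide over glass, times 100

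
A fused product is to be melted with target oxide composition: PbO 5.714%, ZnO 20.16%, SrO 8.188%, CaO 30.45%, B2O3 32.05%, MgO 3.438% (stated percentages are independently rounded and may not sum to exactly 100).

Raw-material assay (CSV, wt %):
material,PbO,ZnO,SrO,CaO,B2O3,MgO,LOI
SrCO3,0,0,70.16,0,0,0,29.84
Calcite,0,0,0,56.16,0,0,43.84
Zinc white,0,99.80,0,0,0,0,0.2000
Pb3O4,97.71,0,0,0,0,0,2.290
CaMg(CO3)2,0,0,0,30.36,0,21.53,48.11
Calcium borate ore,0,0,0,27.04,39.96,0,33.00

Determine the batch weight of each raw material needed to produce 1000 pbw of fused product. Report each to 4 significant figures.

Working values appear rounded off to 4 significant digits at each printed step; all arithmetic carries full float precision at each step; every reported figure sees exactly one rounding. All derived quantities, which include net glass mass, totals, the six compositions, yield, LOI, are re-derived in full float precision, exactly as printed in either problem or answer, using the weight values for 1000 pbw of glass.
Target oxide masses per 1000 pbw fused product:
  PbO: 5.714% × 1000 = 57.14 pbw
  ZnO: 20.16% × 1000 = 201.6 pbw
  SrO: 8.188% × 1000 = 81.88 pbw
  CaO: 30.45% × 1000 = 304.5 pbw
  B2O3: 32.05% × 1000 = 320.5 pbw
  MgO: 3.438% × 1000 = 34.38 pbw
Oxide-by-oxide audit applying the batch weights above, versus the basis set out (sum by sum, the targets are met modulo rounding of the values):
  PbO: 58.48·0.9771 = 57.14 pbw (target 57.14 pbw)
  ZnO: 202.0·0.9980 = 201.6 pbw (target 201.6 pbw)
  SrO: 116.7·0.7016 = 81.88 pbw (target 81.88 pbw)
  CaO: 69.70·0.5616 + 159.7·0.3036 + 802.1·0.2704 = 304.5 pbw (target 304.5 pbw)
  B2O3: 802.1·0.3996 = 320.5 pbw (target 320.5 pbw)
  MgO: 159.7·0.2153 = 34.38 pbw (target 34.38 pbw)
Glass-mass closure: Σ batch − LOI loss = 1000 pbw (targets for the oxides total 1000 pbw; against the stated basis, 1000 pbw — rounding explains the deltas).
Batch grand total — Σ batch = 1409 pbw; loss to ignition Σ batch·LOI = 408.6 pbw; yield, glass over the total, = 70.99%.

Batch per 1000 pbw fused product:
  SrCO3: 116.7 pbw
  Calcite: 69.70 pbw
  Zinc white: 202.0 pbw
  Pb3O4: 58.48 pbw
  CaMg(CO3)2: 159.7 pbw
  Calcium borate ore: 802.1 pbw
Total batch = 1409 pbw; LOI loss = 408.6 pbw; yield = 70.99%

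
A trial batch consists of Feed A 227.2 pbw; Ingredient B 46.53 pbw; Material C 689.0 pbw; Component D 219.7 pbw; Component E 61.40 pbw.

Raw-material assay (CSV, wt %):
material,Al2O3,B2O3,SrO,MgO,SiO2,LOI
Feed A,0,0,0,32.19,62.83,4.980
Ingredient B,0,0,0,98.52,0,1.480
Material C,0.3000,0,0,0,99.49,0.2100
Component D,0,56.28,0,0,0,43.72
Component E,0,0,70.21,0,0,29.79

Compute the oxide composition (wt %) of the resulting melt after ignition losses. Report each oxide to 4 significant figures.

Glass mass = 1116 pbw (batch 1244 − LOI 127.8).
Composition: Al2O3 0.1852%, B2O3 11.08%, SrO 3.863%, MgO 10.66%, SiO2 74.21%

Every computation carries exact precision in every operation; mid-chain values appear rounded to four significant digits at each printed step; every reported value undergoes a single rounding — the derived quantities are recomputed using the weight values per 1116 pbw of glass in exact precision (five oxide percentages, glass mass, the yield, the totals, LOI), as they appear in the question or the answer.
Oxide masses out of the charge:
  Al2O3: 689.0·0.003000 = 2.067 pbw
  B2O3: 219.7·0.5628 = 123.6 pbw
  SrO: 61.40·0.7021 = 43.11 pbw
  MgO: 227.2·0.3219 + 46.53·0.9852 = 119.0 pbw
  SiO2: 227.2·0.6283 + 689.0·0.9949 = 828.2 pbw
LOI: 227.2·0.04980 + 46.53·0.01480 + 689.0·0.002100 + 219.7·0.4372 + 61.40·0.2979 = 127.8 pbw
Resulting glass, batch − LOI: 1244 − 127.8 = 1116 pbw (the oxide masses sum to this)
oxide / glass × 100 gives the wt %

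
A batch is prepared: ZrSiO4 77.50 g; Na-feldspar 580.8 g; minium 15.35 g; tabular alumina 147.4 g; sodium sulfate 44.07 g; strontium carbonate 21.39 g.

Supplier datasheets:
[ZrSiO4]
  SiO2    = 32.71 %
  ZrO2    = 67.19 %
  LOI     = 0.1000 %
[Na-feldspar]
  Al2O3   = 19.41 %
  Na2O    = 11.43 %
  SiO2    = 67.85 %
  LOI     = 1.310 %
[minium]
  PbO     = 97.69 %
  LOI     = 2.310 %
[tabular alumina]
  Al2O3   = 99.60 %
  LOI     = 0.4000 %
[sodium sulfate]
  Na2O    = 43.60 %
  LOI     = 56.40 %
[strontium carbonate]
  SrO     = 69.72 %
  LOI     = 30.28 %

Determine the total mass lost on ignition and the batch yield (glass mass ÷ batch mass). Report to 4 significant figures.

The intermediate values appear rounded to 4 significant figures — all arithmetic keeps exact precision all the way through; each reported figure takes just one rounding; derived quantities, including the yield, LOI, the totals, the six compositions, glass mass, are rebuilt using the weight values on 846.5 g of glass at exact precision exactly as printed in the question or the answer.
Per-material ignition loss:
  ZrSiO4: 77.50 × 0.001000 = 0.07750 g
  Na-feldspar: 580.8 × 0.01310 = 7.608 g
  minium: 15.35 × 0.02310 = 0.3546 g
  tabular alumina: 147.4 × 0.004000 = 0.5896 g
  sodium sulfate: 44.07 × 0.5640 = 24.86 g
  strontium carbonate: 21.39 × 0.3028 = 6.477 g
Total LOI = 39.96 g
Glass = batch − LOI = 886.5 − 39.96 = 846.5 g

LOI loss = 39.96 g; glass = 846.5 g; yield = 95.49%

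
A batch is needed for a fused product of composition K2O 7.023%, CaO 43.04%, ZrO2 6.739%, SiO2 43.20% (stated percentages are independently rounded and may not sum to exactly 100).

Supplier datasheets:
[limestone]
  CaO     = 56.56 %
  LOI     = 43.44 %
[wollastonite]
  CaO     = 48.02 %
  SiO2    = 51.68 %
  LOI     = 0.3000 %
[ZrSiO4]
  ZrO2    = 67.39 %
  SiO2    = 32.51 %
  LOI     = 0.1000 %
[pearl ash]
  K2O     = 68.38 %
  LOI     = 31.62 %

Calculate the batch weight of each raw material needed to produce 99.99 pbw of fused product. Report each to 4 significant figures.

The working math runs at full float precision end to end — mid-chain values appear rounded to four significant figures when written out — exactly one rounding is applied to every reported number. All derived quantities (LOI, net glass mass, yield, the four compositions, totals) are carried at full precision using the weight values for 99.99 pbw of glass, as quoted within either problem or answer.
Per-oxide target masses for 99.99 pbw fused product:
  K2O: 7.023% × 99.99 = 7.022 pbw
  CaO: 43.04% × 99.99 = 43.04 pbw
  ZrO2: 6.739% × 99.99 = 6.738 pbw
  SiO2: 43.20% × 99.99 = 43.20 pbw
Per-oxide balance check from the weights as reported, versus the basis set out (target by target, the sums agree exact up to rounding of places):
  K2O: 10.27·0.6838 = 7.023 pbw (target 7.022 pbw)
  CaO: 10.47·0.5656 + 77.29·0.4802 = 43.04 pbw (target 43.04 pbw)
  ZrO2: 9.999·0.6739 = 6.738 pbw (target 6.738 pbw)
  SiO2: 77.29·0.5168 + 9.999·0.3251 = 43.19 pbw (target 43.20 pbw)
Glass-mass bookkeeping: whole batch net of LOI = 99.99 pbw (summing oxide targets gives 99.99 pbw; stated basis 99.99 pbw — deltas are rounding alone).
Whole-batch sum: Σ batch = 108.0 pbw; Σ batch·LOI gives LOI loss = 8.037 pbw; yield: glass divided by total = 92.56%.

Batch per 99.99 pbw fused product:
  limestone: 10.47 pbw
  wollastonite: 77.29 pbw
  ZrSiO4: 9.999 pbw
  pearl ash: 10.27 pbw
Total batch = 108.0 pbw; LOI loss = 8.037 pbw; yield = 92.56%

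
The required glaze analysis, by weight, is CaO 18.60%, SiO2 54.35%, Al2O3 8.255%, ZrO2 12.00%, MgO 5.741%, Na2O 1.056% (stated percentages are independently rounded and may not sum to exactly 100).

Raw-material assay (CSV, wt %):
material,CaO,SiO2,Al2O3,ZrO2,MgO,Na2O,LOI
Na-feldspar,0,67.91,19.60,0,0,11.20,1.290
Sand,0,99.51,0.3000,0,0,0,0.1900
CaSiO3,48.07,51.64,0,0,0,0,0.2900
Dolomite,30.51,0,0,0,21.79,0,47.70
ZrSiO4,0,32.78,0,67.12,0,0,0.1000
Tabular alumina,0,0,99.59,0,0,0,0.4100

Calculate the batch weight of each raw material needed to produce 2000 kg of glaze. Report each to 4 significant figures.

Batch per 2000 kg glaze:
  Na-feldspar: 188.6 kg
  Sand: 617.8 kg
  CaSiO3: 439.4 kg
  Dolomite: 526.9 kg
  ZrSiO4: 357.6 kg
  Tabular alumina: 126.8 kg
Total batch = 2257 kg; LOI loss = 257.1 kg; yield = 88.61%

Rounding to 4 significant digits governs every mid-chain value as displayed — the working math runs at full float precision from first step to last — every reported number takes just one rounding. All derived quantities, which include six oxide percentages, net glass mass, the yield, ignition loss, the totals, are rebuilt in exact precision, as written in the question or the answer, from the weighed amounts for 2000 kg of glass.
Per-oxide target masses for 2000 kg glaze:
  CaO: 18.60% × 2000 = 372.0 kg
  SiO2: 54.35% × 2000 = 1087 kg
  Al2O3: 8.255% × 2000 = 165.1 kg
  ZrO2: 12.00% × 2000 = 240.0 kg
  MgO: 5.741% × 2000 = 114.8 kg
  Na2O: 1.056% × 2000 = 21.12 kg
Balance tally, oxide-wise, per the reported batch figures, at the basis given (each sum matches its target mass given rounding of the digits):
  CaO: 439.4·0.4807 + 526.9·0.3051 = 372.0 kg (target 372.0 kg)
  SiO2: 188.6·0.6791 + 617.8·0.9951 + 439.4·0.5164 + 357.6·0.3278 = 1087 kg (target 1087 kg)
  Al2O3: 188.6·0.1960 + 617.8·0.003000 + 126.8·0.9959 = 165.1 kg (target 165.1 kg)
  ZrO2: 357.6·0.6712 = 240.0 kg (target 240.0 kg)
  MgO: 526.9·0.2179 = 114.8 kg (target 114.8 kg)
  Na2O: 188.6·0.1120 = 21.12 kg (target 21.12 kg)
Glass-mass bookkeeping: Σ batch − LOI loss = 2000 kg (targets for the oxides total 2000 kg; stated basis 2000 kg — a pure rounding effect).
Batch total: Σ batch = 2257 kg; LOI loss = Σ batch·LOI = 257.1 kg; yield = glass ÷ total batch = 88.61%.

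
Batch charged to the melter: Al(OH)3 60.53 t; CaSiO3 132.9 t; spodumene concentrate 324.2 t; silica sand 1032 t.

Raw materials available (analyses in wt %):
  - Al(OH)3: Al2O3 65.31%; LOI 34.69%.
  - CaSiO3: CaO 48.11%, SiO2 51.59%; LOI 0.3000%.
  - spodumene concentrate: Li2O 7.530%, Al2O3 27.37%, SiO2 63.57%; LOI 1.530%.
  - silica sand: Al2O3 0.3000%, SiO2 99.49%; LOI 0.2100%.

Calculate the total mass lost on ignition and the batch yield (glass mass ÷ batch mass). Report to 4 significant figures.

Rounding to 4 significant figures governs every intermediate as printed; all internal work carries full precision end to end; each reported value receives exactly one rounding; derived quantities, which include four oxide percentages, glass mass, the yield, totals, ignition loss, are rebuilt at exact precision, as quoted within either problem or answer, using the weight values on 1521 t of glass.
Per-material ignition loss:
  Al(OH)3: 60.53 × 0.3469 = 21.00 t
  CaSiO3: 132.9 × 0.003000 = 0.3987 t
  spodumene concentrate: 324.2 × 0.01530 = 4.960 t
  silica sand: 1032 × 0.002100 = 2.167 t
Total LOI = 28.52 t
Glass = batch − LOI = 1550 − 28.52 = 1521 t

LOI loss = 28.52 t; glass = 1521 t; yield = 98.16%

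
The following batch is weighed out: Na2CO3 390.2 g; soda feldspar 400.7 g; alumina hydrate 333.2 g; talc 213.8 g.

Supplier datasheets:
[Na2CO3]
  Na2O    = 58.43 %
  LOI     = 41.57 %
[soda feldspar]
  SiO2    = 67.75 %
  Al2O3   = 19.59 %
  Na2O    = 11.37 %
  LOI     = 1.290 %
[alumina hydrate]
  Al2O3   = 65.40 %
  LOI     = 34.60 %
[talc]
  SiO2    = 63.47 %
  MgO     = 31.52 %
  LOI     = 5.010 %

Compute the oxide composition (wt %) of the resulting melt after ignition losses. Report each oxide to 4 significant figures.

Glass mass = 1045 g (batch 1338 − LOI 293.4).
Composition: SiO2 38.98%, MgO 6.452%, Al2O3 28.38%, Na2O 26.19%

The working math keeps full float precision at each step. Values along the way are displayed rounded off to 4 significant digits at each printed step. Every reported figure is rounded once only. Derived quantities are carried from the weighed amounts per 1045 g of glass at full precision (totals, LOI, the four compositions, glass mass, yield), as they appear in question or answer.
Oxide masses out of the charge:
  SiO2: 400.7·0.6775 + 213.8·0.6347 = 407.2 g
  MgO: 213.8·0.3152 = 67.39 g
  Al2O3: 400.7·0.1959 + 333.2·0.6540 = 296.4 g
  Na2O: 390.2·0.5843 + 400.7·0.1137 = 273.6 g
LOI: 390.2·0.4157 + 400.7·0.01290 + 333.2·0.3460 + 213.8·0.05010 = 293.4 g
Glass mass = batch − LOI = 1338 − 293.4 = 1045 g (= the summed oxide contributions)
percent share: oxide ÷ glass, ×100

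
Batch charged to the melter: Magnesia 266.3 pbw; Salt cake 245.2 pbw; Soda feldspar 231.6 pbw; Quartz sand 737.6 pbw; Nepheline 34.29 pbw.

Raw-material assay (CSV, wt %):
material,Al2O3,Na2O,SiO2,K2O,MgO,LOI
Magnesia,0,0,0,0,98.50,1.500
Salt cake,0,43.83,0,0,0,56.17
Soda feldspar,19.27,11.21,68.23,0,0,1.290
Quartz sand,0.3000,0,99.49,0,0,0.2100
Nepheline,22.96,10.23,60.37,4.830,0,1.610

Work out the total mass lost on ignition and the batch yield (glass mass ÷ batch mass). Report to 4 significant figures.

In-progress results appear with 4-significant-figure rounding when written out. Full float precision is held through the solve — exactly one rounding is applied to each reported result — derived quantities (the totals, glass mass, the five compositions, LOI, yield) are carried using the weight values at 1368 pbw of glass in full precision, as written in problem or answer.
LOI of each material in turn:
  Magnesia: 266.3 × 0.01500 = 3.994 pbw
  Salt cake: 245.2 × 0.5617 = 137.7 pbw
  Soda feldspar: 231.6 × 0.01290 = 2.988 pbw
  Quartz sand: 737.6 × 0.002100 = 1.549 pbw
  Nepheline: 34.29 × 0.01610 = 0.5521 pbw
Total LOI = 146.8 pbw
Glass = batch − LOI = 1515 − 146.8 = 1368 pbw

LOI loss = 146.8 pbw; glass = 1368 pbw; yield = 90.31%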